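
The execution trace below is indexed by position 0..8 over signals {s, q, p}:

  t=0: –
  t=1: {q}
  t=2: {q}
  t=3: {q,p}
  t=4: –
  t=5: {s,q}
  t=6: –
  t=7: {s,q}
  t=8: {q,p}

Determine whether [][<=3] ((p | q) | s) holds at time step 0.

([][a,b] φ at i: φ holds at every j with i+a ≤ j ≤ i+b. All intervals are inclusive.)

Check ((p | q) | s) at every j in [0,3]:
  j=0: false
  j=1: true
  j=2: true
  j=3: true
Fails at j=0 → formula fails.

No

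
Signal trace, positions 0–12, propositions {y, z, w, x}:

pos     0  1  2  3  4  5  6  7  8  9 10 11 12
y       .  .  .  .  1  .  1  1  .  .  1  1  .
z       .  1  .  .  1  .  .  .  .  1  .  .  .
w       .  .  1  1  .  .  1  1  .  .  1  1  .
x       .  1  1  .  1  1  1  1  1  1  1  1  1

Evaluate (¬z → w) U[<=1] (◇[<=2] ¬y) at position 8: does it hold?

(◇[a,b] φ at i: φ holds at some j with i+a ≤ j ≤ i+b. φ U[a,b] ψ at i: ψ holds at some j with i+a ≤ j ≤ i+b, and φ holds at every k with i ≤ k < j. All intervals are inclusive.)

Holds

Need some j in [8,9] with ◇[<=2] ¬y, and (¬z → w) at every k in [8,j-1].
  j=8: ◇[<=2] ¬y holds; no prefix to check → satisfied.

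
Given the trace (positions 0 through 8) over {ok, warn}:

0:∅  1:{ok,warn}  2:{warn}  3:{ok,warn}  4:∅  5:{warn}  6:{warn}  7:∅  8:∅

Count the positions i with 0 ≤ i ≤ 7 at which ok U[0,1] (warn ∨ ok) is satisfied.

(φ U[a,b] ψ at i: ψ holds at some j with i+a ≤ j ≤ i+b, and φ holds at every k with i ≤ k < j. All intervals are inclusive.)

5

Evaluate at each i in [0,7]:
  i=0: ✗ (lhs fails at k=0 before rhs at j=1)
  i=1: ✓ (rhs at j=1)
  i=2: ✓ (rhs at j=2)
  i=3: ✓ (rhs at j=3)
  i=4: ✗ (lhs fails at k=4 before rhs at j=5)
  i=5: ✓ (rhs at j=5)
  i=6: ✓ (rhs at j=6)
  i=7: ✗ (no rhs in [7,8])
Positions where it holds: {1, 2, 3, 5, 6} → 5.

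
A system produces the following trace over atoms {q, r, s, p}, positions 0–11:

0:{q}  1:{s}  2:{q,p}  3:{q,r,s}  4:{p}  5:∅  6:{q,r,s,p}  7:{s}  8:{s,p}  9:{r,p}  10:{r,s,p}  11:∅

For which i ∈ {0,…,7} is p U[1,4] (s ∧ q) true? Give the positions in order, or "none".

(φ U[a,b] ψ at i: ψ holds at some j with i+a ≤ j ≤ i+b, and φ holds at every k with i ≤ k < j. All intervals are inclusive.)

Evaluate at each i in [0,7]:
  i=0: ✗ (lhs fails at k=0 before rhs at j=3)
  i=1: ✗ (lhs fails at k=1 before rhs at j=3)
  i=2: ✓ (rhs at j=3; lhs holds on [2,2])
  i=3: ✗ (lhs fails at k=3 before rhs at j=6)
  i=4: ✗ (lhs fails at k=5 before rhs at j=6)
  i=5: ✗ (lhs fails at k=5 before rhs at j=6)
  i=6: ✗ (no rhs in [7,10])
  i=7: ✗ (no rhs in [8,11])

2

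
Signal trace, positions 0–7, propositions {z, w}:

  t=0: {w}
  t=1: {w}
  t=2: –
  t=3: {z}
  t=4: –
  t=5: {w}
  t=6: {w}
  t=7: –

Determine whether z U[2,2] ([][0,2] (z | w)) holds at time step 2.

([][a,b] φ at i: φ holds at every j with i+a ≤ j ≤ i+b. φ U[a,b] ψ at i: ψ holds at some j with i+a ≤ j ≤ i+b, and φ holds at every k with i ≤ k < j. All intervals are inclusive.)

Need some j in [4,4] with [][0,2] (z | w), and z at every k in [2,j-1].
  j=4: [][0,2] (z | w) — fails at 4.
No j in the window works → until fails.

False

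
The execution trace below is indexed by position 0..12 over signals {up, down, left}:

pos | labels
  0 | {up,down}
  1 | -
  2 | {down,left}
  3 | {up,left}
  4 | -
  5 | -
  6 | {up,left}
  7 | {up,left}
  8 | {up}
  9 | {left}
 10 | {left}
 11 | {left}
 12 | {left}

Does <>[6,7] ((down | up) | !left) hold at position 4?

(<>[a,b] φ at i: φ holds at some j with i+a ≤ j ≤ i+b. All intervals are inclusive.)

No

Check ((down | up) | !left) at each j in [10,11]:
  j=10: false
  j=11: false
No position in the window satisfies it → formula fails.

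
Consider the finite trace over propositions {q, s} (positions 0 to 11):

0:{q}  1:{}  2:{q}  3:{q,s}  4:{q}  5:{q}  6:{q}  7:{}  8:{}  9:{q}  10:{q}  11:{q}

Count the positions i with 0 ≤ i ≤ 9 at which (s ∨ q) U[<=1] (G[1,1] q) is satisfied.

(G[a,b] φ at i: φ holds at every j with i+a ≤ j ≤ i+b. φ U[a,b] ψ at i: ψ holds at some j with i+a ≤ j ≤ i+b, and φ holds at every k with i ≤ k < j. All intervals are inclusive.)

8

Evaluate at each i in [0,9]:
  i=0: ✓ (rhs at j=1; lhs holds on [0,0])
  i=1: ✓ (rhs at j=1)
  i=2: ✓ (rhs at j=2)
  i=3: ✓ (rhs at j=3)
  i=4: ✓ (rhs at j=4)
  i=5: ✓ (rhs at j=5)
  i=6: ✗ (no rhs in [6,7])
  i=7: ✗ (lhs fails at k=7 before rhs at j=8)
  i=8: ✓ (rhs at j=8)
  i=9: ✓ (rhs at j=9)
Positions where it holds: {0, 1, 2, 3, 4, 5, 8, 9} → 8.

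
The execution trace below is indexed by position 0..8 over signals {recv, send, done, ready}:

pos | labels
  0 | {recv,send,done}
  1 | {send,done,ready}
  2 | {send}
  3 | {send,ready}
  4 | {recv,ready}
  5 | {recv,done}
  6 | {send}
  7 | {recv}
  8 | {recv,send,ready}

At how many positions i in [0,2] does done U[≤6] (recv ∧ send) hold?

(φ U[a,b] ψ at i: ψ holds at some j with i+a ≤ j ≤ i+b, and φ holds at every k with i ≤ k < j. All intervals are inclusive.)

1

Evaluate at each i in [0,2]:
  i=0: ✓ (rhs at j=0)
  i=1: ✗ (no rhs in [1,7])
  i=2: ✗ (lhs fails at k=2 before rhs at j=8)
Positions where it holds: {0} → 1.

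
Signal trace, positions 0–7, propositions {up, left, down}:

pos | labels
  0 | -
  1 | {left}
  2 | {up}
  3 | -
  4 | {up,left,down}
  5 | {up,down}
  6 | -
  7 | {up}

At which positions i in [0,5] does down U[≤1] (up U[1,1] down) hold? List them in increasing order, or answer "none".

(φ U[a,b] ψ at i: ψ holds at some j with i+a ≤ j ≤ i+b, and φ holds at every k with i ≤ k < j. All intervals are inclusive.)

Evaluate at each i in [0,5]:
  i=0: ✗ (no rhs in [0,1])
  i=1: ✗ (no rhs in [1,2])
  i=2: ✗ (no rhs in [2,3])
  i=3: ✗ (lhs fails at k=3 before rhs at j=4)
  i=4: ✓ (rhs at j=4)
  i=5: ✗ (no rhs in [5,6])

4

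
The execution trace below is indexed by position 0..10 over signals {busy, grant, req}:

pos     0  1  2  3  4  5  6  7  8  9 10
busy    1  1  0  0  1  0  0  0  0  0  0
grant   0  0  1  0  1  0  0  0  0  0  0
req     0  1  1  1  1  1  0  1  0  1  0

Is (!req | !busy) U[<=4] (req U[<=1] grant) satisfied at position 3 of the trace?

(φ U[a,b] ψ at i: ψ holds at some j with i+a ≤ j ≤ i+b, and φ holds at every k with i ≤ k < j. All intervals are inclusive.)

Need some j in [3,7] with (req U[<=1] grant), and (!req | !busy) at every k in [3,j-1].
  j=3: (req U[<=1] grant) holds; no prefix to check → satisfied.

Holds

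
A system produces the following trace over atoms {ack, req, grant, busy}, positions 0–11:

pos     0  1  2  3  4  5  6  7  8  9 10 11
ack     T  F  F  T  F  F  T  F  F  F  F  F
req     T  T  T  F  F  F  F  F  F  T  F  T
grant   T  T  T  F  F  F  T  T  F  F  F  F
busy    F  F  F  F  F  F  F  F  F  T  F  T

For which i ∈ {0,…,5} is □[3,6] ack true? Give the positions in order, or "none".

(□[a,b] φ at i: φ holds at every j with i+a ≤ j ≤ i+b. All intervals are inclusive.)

Evaluate at each i in [0,5]:
  i=0: ✗ (fails at j=4)
  i=1: ✗ (fails at j=4)
  i=2: ✗ (fails at j=5)
  i=3: ✗ (fails at j=7)
  i=4: ✗ (fails at j=7)
  i=5: ✗ (fails at j=8)

none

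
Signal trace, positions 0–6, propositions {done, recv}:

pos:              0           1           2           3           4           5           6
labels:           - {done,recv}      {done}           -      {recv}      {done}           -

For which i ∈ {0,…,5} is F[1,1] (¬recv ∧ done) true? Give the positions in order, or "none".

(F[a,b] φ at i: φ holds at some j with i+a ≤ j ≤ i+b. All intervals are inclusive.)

Evaluate at each i in [0,5]:
  i=0: ✗ (none in [1,1])
  i=1: ✓ (witness j=2)
  i=2: ✗ (none in [3,3])
  i=3: ✗ (none in [4,4])
  i=4: ✓ (witness j=5)
  i=5: ✗ (none in [6,6])

1, 4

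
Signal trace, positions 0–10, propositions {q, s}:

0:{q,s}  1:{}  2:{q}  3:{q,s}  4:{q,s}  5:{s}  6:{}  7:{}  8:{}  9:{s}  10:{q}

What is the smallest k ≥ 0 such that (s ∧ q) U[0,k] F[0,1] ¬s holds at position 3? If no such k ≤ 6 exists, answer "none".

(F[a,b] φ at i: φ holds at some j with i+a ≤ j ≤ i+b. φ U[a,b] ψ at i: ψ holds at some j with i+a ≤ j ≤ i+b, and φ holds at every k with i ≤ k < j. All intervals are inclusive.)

2

Need earliest j ≥ 3 with F[0,1] ¬s, and (s ∧ q) at every k in [3,j-1].
  j=3: rhs fails.
  j=4: rhs fails.
  j=5: rhs holds; lhs holds on [3,4]. k = 2.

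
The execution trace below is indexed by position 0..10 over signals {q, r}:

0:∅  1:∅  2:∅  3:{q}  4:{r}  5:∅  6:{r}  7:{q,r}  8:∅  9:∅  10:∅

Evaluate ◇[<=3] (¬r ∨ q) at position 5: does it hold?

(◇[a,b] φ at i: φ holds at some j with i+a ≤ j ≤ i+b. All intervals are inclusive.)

True

Check (¬r ∨ q) at each j in [5,8]:
  j=5: true
  j=6: false
  j=7: true
  j=8: true
Found at j=5 → formula holds.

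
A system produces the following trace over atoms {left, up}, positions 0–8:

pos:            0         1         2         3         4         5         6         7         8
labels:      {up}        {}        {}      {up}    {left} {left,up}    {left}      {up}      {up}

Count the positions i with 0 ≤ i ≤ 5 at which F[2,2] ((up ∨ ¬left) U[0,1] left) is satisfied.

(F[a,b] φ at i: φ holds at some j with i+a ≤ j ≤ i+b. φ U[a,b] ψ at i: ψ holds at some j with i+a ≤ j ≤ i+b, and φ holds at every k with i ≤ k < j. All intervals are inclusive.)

4

Evaluate at each i in [0,5]:
  i=0: ✗ (none in [2,2])
  i=1: ✓ (witness j=3)
  i=2: ✓ (witness j=4)
  i=3: ✓ (witness j=5)
  i=4: ✓ (witness j=6)
  i=5: ✗ (none in [7,7])
Positions where it holds: {1, 2, 3, 4} → 4.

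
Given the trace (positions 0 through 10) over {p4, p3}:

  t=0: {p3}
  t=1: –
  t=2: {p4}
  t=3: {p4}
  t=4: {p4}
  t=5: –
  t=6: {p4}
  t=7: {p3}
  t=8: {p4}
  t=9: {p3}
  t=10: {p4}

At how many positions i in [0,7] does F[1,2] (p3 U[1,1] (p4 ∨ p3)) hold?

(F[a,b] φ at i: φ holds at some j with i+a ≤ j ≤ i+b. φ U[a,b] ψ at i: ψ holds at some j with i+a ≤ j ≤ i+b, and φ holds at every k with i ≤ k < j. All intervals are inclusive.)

Evaluate at each i in [0,7]:
  i=0: ✗ (none in [1,2])
  i=1: ✗ (none in [2,3])
  i=2: ✗ (none in [3,4])
  i=3: ✗ (none in [4,5])
  i=4: ✗ (none in [5,6])
  i=5: ✓ (witness j=7)
  i=6: ✓ (witness j=7)
  i=7: ✓ (witness j=9)
Positions where it holds: {5, 6, 7} → 3.

3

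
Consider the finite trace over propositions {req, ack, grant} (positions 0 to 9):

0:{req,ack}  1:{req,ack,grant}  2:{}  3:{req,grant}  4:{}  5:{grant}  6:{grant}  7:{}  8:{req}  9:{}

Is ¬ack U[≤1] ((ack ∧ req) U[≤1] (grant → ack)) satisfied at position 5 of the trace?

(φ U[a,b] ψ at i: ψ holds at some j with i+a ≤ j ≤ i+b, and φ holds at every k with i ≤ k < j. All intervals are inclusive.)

Need some j in [5,6] with ((ack ∧ req) U[≤1] (grant → ack)), and ¬ack at every k in [5,j-1].
  j=5: ((ack ∧ req) U[≤1] (grant → ack)) — fails.
  j=6: ((ack ∧ req) U[≤1] (grant → ack)) — fails.
No j in the window works → until fails.

Does not hold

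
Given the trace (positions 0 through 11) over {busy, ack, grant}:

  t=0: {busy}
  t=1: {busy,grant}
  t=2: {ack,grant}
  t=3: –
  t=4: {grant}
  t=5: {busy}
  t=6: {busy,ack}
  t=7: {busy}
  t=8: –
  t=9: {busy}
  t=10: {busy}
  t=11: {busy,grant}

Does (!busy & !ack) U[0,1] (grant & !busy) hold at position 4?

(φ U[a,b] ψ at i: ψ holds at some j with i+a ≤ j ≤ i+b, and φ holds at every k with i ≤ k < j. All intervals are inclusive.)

Need some j in [4,5] with (grant & !busy), and (!busy & !ack) at every k in [4,j-1].
  j=4: (grant & !busy) holds; no prefix to check → satisfied.

Holds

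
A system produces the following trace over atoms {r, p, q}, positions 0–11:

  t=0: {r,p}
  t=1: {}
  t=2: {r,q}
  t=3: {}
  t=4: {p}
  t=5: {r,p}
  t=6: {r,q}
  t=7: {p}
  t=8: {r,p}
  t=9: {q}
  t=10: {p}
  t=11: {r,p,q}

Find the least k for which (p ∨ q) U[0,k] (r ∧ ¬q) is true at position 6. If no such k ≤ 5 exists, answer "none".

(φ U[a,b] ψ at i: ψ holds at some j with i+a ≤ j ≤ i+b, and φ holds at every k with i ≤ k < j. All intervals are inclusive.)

Need earliest j ≥ 6 with (r ∧ ¬q), and (p ∨ q) at every k in [6,j-1].
  j=6: rhs fails.
  j=7: rhs fails.
  j=8: rhs holds; lhs holds on [6,7]. k = 2.

2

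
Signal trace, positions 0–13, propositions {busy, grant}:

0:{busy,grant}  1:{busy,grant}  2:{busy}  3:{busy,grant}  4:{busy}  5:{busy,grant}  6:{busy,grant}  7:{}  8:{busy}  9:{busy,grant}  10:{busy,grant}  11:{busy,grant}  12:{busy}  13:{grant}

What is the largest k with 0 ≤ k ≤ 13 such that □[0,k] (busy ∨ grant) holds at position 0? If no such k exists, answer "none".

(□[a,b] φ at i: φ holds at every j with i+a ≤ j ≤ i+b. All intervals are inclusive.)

6

(busy ∨ grant) must hold from j=0 onward; find where it first fails.
  j=0: holds
  j=1: holds
  j=2: holds
  j=3: holds
  j=4: holds
  j=5: holds
  j=6: holds
  j=7: fails
Holds on [0,6], so largest k = 6.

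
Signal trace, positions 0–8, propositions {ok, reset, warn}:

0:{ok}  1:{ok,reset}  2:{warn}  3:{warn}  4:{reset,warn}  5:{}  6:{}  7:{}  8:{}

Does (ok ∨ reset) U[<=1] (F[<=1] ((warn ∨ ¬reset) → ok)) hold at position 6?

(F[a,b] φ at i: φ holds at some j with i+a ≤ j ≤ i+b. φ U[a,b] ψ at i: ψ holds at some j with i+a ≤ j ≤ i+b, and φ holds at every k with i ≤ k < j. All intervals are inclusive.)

False

Need some j in [6,7] with F[<=1] ((warn ∨ ¬reset) → ok), and (ok ∨ reset) at every k in [6,j-1].
  j=6: F[<=1] ((warn ∨ ¬reset) → ok) — fails (none in [6,7]).
  j=7: F[<=1] ((warn ∨ ¬reset) → ok) — fails (none in [7,8]).
No j in the window works → until fails.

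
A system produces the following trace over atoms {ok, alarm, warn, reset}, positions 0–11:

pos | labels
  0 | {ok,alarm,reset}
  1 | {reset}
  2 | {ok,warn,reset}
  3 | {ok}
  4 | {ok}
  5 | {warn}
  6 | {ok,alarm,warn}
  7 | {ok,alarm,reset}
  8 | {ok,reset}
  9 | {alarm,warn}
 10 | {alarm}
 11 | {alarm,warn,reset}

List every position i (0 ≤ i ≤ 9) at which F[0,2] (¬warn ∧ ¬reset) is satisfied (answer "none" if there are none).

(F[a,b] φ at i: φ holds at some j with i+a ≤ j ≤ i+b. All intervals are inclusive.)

1, 2, 3, 4, 8, 9

Evaluate at each i in [0,9]:
  i=0: ✗ (none in [0,2])
  i=1: ✓ (witness j=3)
  i=2: ✓ (witness j=3)
  i=3: ✓ (witness j=3)
  i=4: ✓ (witness j=4)
  i=5: ✗ (none in [5,7])
  i=6: ✗ (none in [6,8])
  i=7: ✗ (none in [7,9])
  i=8: ✓ (witness j=10)
  i=9: ✓ (witness j=10)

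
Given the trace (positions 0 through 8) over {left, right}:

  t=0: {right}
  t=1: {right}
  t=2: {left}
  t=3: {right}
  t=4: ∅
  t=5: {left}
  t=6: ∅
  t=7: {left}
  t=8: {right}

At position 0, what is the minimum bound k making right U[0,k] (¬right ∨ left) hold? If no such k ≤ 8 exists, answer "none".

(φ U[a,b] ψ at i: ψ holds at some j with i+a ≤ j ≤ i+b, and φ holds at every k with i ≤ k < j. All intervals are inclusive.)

Need earliest j ≥ 0 with (¬right ∨ left), and right at every k in [0,j-1].
  j=0: rhs fails.
  j=1: rhs fails.
  j=2: rhs holds; lhs holds on [0,1]. k = 2.

2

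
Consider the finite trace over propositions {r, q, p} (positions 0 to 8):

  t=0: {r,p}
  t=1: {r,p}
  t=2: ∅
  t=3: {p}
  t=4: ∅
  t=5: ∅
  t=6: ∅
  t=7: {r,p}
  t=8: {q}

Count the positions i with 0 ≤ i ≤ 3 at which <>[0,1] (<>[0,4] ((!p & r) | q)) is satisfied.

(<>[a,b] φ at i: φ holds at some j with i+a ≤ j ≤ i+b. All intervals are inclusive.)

1

Evaluate at each i in [0,3]:
  i=0: ✗ (none in [0,1])
  i=1: ✗ (none in [1,2])
  i=2: ✗ (none in [2,3])
  i=3: ✓ (witness j=4)
Positions where it holds: {3} → 1.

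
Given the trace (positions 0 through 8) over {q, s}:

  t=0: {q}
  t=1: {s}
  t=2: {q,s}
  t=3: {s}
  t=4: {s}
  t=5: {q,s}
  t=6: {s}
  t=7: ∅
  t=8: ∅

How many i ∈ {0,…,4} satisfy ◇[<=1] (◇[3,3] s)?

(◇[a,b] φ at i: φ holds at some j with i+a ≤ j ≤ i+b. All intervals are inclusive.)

4

Evaluate at each i in [0,4]:
  i=0: ✓ (witness j=0)
  i=1: ✓ (witness j=1)
  i=2: ✓ (witness j=2)
  i=3: ✓ (witness j=3)
  i=4: ✗ (none in [4,5])
Positions where it holds: {0, 1, 2, 3} → 4.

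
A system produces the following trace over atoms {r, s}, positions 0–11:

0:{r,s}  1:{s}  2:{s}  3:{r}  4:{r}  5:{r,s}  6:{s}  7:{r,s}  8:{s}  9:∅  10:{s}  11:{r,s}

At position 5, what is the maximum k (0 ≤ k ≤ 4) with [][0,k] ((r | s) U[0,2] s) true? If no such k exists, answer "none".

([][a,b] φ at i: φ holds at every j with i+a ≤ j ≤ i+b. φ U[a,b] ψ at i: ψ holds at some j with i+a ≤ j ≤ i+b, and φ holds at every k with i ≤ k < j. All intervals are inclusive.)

((r | s) U[0,2] s) must hold from j=5 onward; find where it first fails.
  j=5: holds
  j=6: holds
  j=7: holds
  j=8: holds
  j=9: fails
Holds on [5,8], so largest k = 3.

3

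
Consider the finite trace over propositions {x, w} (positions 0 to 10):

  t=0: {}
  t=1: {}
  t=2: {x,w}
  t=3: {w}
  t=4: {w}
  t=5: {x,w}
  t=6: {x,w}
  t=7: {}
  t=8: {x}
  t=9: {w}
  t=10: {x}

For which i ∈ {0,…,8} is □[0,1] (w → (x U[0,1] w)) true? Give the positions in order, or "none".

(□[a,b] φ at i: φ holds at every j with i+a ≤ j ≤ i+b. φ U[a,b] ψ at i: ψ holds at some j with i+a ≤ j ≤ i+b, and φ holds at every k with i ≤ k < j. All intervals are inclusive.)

0, 1, 2, 3, 4, 5, 6, 7, 8

Evaluate at each i in [0,8]:
  i=0: ✓ (all of [0,1])
  i=1: ✓ (all of [1,2])
  i=2: ✓ (all of [2,3])
  i=3: ✓ (all of [3,4])
  i=4: ✓ (all of [4,5])
  i=5: ✓ (all of [5,6])
  i=6: ✓ (all of [6,7])
  i=7: ✓ (all of [7,8])
  i=8: ✓ (all of [8,9])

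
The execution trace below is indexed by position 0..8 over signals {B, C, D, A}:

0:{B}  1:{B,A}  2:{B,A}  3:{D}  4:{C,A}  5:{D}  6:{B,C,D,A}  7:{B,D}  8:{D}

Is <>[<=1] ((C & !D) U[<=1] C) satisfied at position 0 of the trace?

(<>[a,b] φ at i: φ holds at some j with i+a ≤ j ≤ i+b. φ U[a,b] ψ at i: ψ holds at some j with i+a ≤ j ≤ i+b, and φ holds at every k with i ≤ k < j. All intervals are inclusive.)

Check ((C & !D) U[<=1] C) at each j in [0,1]:
  j=0: fails
  j=1: fails
No position in the window satisfies it → formula fails.

Does not hold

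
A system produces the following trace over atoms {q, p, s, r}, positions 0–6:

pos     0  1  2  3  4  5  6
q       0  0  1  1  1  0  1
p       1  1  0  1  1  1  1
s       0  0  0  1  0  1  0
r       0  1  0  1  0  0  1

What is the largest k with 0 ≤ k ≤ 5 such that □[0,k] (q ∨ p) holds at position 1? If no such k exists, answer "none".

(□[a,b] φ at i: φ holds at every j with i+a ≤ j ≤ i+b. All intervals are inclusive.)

(q ∨ p) must hold from j=1 onward; find where it first fails.
  j=1: holds
  j=2: holds
  j=3: holds
  j=4: holds
  j=5: holds
  j=6: holds
Holds through j=6; largest k = 5.

5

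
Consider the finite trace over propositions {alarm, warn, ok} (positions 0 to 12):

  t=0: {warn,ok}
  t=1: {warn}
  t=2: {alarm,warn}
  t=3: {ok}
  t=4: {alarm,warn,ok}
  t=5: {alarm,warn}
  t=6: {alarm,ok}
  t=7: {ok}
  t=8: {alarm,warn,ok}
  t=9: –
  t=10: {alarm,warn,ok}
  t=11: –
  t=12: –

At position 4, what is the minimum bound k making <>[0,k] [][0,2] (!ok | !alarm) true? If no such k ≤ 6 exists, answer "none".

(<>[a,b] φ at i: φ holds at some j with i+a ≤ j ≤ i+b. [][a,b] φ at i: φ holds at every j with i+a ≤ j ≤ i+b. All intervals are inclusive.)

none

Scan j = 4,5,… for [][0,2] (!ok | !alarm):
  j=4: fails
  j=5: fails
  j=6: fails
  j=7: fails
  j=8: fails
  j=9: fails
  j=10: fails
No j in [4,10] satisfies it → none.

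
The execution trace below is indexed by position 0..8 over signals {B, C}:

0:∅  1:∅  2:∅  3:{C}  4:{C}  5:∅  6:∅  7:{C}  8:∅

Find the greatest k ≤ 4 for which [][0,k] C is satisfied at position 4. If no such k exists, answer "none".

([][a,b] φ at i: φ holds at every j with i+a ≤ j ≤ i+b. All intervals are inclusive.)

0

C must hold from j=4 onward; find where it first fails.
  j=4: holds
  j=5: fails
Holds on [4,4], so largest k = 0.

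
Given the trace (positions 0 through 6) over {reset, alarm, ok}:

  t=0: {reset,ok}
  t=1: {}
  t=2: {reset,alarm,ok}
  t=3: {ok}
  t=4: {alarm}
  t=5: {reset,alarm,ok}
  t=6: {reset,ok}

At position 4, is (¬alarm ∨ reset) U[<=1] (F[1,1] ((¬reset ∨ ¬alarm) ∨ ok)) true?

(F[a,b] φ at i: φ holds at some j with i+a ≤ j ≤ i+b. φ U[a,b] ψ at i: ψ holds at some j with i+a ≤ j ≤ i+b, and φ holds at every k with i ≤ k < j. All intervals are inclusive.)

Holds

Need some j in [4,5] with F[1,1] ((¬reset ∨ ¬alarm) ∨ ok), and (¬alarm ∨ reset) at every k in [4,j-1].
  j=4: F[1,1] ((¬reset ∨ ¬alarm) ∨ ok) holds; no prefix to check → satisfied.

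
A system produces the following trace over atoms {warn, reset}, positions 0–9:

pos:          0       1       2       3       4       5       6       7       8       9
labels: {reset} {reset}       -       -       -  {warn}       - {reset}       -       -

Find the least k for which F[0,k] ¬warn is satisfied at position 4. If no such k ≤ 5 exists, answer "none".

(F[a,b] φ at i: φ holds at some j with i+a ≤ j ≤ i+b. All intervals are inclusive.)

0

Scan j = 4,5,… for ¬warn:
  j=4: holds
First hit at j=4, so smallest k = 4-4 = 0.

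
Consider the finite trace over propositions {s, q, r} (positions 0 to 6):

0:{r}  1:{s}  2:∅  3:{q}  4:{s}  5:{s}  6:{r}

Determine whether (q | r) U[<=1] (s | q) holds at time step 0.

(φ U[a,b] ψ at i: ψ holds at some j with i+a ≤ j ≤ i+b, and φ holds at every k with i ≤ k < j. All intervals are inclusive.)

Need some j in [0,1] with (s | q), and (q | r) at every k in [0,j-1].
  j=0: (s | q) false.
  j=1: (s | q) holds; (q | r) holds at every k in [0,0] → satisfied.

True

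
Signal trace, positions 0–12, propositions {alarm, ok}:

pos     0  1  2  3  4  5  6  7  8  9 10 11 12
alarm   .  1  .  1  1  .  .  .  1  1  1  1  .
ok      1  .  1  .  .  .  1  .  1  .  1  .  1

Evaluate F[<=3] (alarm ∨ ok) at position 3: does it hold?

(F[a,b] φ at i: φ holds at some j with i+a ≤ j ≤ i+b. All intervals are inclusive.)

Check (alarm ∨ ok) at each j in [3,6]:
  j=3: true
  j=4: true
  j=5: false
  j=6: true
Found at j=3 → formula holds.

True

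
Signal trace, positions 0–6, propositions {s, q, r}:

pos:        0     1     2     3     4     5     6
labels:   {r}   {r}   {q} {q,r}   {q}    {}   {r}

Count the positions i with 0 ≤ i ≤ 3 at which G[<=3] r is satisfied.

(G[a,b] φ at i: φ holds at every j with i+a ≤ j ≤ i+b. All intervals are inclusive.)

Evaluate at each i in [0,3]:
  i=0: ✗ (fails at j=2)
  i=1: ✗ (fails at j=2)
  i=2: ✗ (fails at j=2)
  i=3: ✗ (fails at j=4)
Positions where it holds: {} → 0.

0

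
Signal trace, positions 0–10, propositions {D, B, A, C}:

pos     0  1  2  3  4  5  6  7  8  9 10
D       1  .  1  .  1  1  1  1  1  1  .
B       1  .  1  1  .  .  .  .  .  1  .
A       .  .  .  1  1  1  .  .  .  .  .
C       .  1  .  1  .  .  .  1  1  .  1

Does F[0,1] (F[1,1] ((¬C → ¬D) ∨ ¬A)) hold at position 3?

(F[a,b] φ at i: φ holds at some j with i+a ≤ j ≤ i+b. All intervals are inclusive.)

Check F[1,1] ((¬C → ¬D) ∨ ¬A) at each j in [3,4]:
  j=3: fails (none in [4,4])
  j=4: fails (none in [5,5])
No position in the window satisfies it → formula fails.

Does not hold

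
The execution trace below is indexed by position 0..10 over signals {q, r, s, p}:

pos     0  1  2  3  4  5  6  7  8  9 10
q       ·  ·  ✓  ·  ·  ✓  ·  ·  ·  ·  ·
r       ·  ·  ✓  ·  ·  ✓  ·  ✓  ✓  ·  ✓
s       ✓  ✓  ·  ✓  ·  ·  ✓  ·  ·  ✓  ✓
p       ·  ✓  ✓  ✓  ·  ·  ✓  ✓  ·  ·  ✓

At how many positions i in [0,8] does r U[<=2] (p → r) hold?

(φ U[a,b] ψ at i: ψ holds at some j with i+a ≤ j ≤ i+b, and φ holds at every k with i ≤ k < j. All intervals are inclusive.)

Evaluate at each i in [0,8]:
  i=0: ✓ (rhs at j=0)
  i=1: ✗ (lhs fails at k=1 before rhs at j=2)
  i=2: ✓ (rhs at j=2)
  i=3: ✗ (lhs fails at k=3 before rhs at j=4)
  i=4: ✓ (rhs at j=4)
  i=5: ✓ (rhs at j=5)
  i=6: ✗ (lhs fails at k=6 before rhs at j=7)
  i=7: ✓ (rhs at j=7)
  i=8: ✓ (rhs at j=8)
Positions where it holds: {0, 2, 4, 5, 7, 8} → 6.

6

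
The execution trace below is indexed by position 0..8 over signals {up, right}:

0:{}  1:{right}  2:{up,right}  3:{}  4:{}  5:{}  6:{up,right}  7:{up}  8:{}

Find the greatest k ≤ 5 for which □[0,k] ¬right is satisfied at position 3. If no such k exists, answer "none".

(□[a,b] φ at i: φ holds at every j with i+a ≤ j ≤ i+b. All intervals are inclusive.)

2

¬right must hold from j=3 onward; find where it first fails.
  j=3: holds
  j=4: holds
  j=5: holds
  j=6: fails
Holds on [3,5], so largest k = 2.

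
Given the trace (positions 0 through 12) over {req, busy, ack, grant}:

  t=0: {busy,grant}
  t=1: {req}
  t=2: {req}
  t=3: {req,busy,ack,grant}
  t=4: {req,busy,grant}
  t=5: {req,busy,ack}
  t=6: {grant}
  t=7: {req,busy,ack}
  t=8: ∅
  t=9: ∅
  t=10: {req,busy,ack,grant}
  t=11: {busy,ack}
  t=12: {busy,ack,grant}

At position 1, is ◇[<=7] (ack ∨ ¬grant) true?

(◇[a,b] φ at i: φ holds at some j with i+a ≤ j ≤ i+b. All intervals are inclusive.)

Yes

Check (ack ∨ ¬grant) at each j in [1,8]:
  j=1: true
  j=2: true
  j=3: true
  j=4: false
  j=5: true
  j=6: false
  j=7: true
  j=8: true
Found at j=1 → formula holds.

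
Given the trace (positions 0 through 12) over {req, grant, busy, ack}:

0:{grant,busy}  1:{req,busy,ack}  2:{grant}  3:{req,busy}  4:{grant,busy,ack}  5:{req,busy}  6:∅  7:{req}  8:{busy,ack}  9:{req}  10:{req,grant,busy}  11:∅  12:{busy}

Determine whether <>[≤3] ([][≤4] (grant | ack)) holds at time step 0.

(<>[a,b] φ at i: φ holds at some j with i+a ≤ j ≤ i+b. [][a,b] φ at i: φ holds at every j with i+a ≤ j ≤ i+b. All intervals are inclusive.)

No

Check [][≤4] (grant | ack) at each j in [0,3]:
  j=0: fails at 3
  j=1: fails at 3
  j=2: fails at 3
  j=3: fails at 3
No position in the window satisfies it → formula fails.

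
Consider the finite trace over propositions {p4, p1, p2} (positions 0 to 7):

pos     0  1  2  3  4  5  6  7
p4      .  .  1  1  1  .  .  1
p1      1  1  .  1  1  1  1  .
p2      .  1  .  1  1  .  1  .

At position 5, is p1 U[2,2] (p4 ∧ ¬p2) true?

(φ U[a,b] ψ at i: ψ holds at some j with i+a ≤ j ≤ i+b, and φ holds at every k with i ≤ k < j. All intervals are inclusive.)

Need some j in [7,7] with (p4 ∧ ¬p2), and p1 at every k in [5,j-1].
  j=7: (p4 ∧ ¬p2) holds; p1 holds at every k in [5,6] → satisfied.

Yes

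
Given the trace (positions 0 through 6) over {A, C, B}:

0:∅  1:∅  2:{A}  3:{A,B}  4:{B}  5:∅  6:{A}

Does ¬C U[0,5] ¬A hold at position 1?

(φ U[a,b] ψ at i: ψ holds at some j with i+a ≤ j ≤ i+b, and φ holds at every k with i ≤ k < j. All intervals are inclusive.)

Need some j in [1,6] with ¬A, and ¬C at every k in [1,j-1].
  j=1: ¬A holds; no prefix to check → satisfied.

True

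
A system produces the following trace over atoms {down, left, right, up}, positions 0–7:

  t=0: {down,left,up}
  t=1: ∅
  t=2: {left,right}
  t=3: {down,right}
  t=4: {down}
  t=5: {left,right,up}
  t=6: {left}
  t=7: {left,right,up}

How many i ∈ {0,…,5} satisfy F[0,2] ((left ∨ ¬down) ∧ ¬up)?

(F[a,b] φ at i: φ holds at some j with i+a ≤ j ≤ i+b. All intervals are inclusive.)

5

Evaluate at each i in [0,5]:
  i=0: ✓ (witness j=1)
  i=1: ✓ (witness j=1)
  i=2: ✓ (witness j=2)
  i=3: ✗ (none in [3,5])
  i=4: ✓ (witness j=6)
  i=5: ✓ (witness j=6)
Positions where it holds: {0, 1, 2, 4, 5} → 5.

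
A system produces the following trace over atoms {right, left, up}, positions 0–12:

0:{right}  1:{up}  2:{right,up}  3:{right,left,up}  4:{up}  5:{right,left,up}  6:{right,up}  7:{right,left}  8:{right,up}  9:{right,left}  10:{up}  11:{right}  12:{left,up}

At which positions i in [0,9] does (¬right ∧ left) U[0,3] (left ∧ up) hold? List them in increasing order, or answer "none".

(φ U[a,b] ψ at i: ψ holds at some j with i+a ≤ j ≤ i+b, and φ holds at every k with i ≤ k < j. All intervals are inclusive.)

Evaluate at each i in [0,9]:
  i=0: ✗ (lhs fails at k=0 before rhs at j=3)
  i=1: ✗ (lhs fails at k=1 before rhs at j=3)
  i=2: ✗ (lhs fails at k=2 before rhs at j=3)
  i=3: ✓ (rhs at j=3)
  i=4: ✗ (lhs fails at k=4 before rhs at j=5)
  i=5: ✓ (rhs at j=5)
  i=6: ✗ (no rhs in [6,9])
  i=7: ✗ (no rhs in [7,10])
  i=8: ✗ (no rhs in [8,11])
  i=9: ✗ (lhs fails at k=9 before rhs at j=12)

3, 5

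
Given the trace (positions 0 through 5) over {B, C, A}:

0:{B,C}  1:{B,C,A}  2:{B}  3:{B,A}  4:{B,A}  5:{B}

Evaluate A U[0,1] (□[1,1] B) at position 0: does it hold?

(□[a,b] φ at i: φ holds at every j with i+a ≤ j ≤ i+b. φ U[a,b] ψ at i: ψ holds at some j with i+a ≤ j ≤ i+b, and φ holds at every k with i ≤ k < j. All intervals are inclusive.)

True

Need some j in [0,1] with □[1,1] B, and A at every k in [0,j-1].
  j=0: □[1,1] B holds; no prefix to check → satisfied.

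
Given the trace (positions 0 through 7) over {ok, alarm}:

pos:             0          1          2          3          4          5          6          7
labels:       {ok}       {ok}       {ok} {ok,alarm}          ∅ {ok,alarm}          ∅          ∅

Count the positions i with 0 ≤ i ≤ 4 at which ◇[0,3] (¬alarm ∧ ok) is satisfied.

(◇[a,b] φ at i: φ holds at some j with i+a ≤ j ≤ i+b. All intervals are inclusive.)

Evaluate at each i in [0,4]:
  i=0: ✓ (witness j=0)
  i=1: ✓ (witness j=1)
  i=2: ✓ (witness j=2)
  i=3: ✗ (none in [3,6])
  i=4: ✗ (none in [4,7])
Positions where it holds: {0, 1, 2} → 3.

3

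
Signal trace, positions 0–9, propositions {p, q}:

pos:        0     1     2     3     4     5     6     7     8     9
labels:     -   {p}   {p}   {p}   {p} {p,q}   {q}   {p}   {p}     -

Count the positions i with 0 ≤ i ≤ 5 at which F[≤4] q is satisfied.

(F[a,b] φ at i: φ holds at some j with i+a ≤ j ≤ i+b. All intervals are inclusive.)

Evaluate at each i in [0,5]:
  i=0: ✗ (none in [0,4])
  i=1: ✓ (witness j=5)
  i=2: ✓ (witness j=5)
  i=3: ✓ (witness j=5)
  i=4: ✓ (witness j=5)
  i=5: ✓ (witness j=5)
Positions where it holds: {1, 2, 3, 4, 5} → 5.

5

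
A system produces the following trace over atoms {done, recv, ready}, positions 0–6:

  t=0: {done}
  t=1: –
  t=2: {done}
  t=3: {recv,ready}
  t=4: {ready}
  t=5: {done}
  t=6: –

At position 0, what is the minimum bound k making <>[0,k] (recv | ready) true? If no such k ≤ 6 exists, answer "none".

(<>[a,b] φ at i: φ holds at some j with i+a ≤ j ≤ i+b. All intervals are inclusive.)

Scan j = 0,1,… for (recv | ready):
  j=0: fails
  j=1: fails
  j=2: fails
  j=3: holds
First hit at j=3, so smallest k = 3-0 = 3.

3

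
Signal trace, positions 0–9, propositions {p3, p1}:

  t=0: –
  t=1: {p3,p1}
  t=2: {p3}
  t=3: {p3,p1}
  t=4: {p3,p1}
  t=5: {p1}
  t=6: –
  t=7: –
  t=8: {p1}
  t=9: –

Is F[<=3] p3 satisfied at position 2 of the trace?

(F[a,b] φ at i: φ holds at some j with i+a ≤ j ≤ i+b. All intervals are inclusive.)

True

Check p3 at each j in [2,5]:
  j=2: true
  j=3: true
  j=4: true
  j=5: false
Found at j=2 → formula holds.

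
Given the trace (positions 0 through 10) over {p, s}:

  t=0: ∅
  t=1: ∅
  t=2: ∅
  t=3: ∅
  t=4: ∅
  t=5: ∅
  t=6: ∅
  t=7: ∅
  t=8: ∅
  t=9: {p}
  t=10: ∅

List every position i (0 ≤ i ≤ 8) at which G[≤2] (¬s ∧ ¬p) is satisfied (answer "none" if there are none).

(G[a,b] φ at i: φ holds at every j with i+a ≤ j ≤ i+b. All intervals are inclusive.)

0, 1, 2, 3, 4, 5, 6

Evaluate at each i in [0,8]:
  i=0: ✓ (all of [0,2])
  i=1: ✓ (all of [1,3])
  i=2: ✓ (all of [2,4])
  i=3: ✓ (all of [3,5])
  i=4: ✓ (all of [4,6])
  i=5: ✓ (all of [5,7])
  i=6: ✓ (all of [6,8])
  i=7: ✗ (fails at j=9)
  i=8: ✗ (fails at j=9)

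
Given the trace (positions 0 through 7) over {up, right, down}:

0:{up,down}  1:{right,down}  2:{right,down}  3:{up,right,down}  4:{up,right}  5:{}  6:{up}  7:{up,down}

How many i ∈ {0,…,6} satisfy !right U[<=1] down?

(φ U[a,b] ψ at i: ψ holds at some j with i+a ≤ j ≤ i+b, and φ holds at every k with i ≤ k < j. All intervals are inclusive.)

Evaluate at each i in [0,6]:
  i=0: ✓ (rhs at j=0)
  i=1: ✓ (rhs at j=1)
  i=2: ✓ (rhs at j=2)
  i=3: ✓ (rhs at j=3)
  i=4: ✗ (no rhs in [4,5])
  i=5: ✗ (no rhs in [5,6])
  i=6: ✓ (rhs at j=7; lhs holds on [6,6])
Positions where it holds: {0, 1, 2, 3, 6} → 5.

5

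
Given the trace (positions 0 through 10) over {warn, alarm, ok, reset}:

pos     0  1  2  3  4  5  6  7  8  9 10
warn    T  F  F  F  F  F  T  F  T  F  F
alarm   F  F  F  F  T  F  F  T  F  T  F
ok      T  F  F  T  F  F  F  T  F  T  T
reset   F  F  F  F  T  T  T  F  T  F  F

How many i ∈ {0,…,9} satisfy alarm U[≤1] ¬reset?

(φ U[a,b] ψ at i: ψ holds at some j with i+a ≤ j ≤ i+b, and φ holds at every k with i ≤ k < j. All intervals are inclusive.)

6

Evaluate at each i in [0,9]:
  i=0: ✓ (rhs at j=0)
  i=1: ✓ (rhs at j=1)
  i=2: ✓ (rhs at j=2)
  i=3: ✓ (rhs at j=3)
  i=4: ✗ (no rhs in [4,5])
  i=5: ✗ (no rhs in [5,6])
  i=6: ✗ (lhs fails at k=6 before rhs at j=7)
  i=7: ✓ (rhs at j=7)
  i=8: ✗ (lhs fails at k=8 before rhs at j=9)
  i=9: ✓ (rhs at j=9)
Positions where it holds: {0, 1, 2, 3, 7, 9} → 6.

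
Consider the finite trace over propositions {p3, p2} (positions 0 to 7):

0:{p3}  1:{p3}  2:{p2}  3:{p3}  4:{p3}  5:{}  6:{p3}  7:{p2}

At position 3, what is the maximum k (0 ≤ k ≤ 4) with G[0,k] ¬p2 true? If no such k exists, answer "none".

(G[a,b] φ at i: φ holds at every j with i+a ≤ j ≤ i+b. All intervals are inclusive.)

3

¬p2 must hold from j=3 onward; find where it first fails.
  j=3: holds
  j=4: holds
  j=5: holds
  j=6: holds
  j=7: fails
Holds on [3,6], so largest k = 3.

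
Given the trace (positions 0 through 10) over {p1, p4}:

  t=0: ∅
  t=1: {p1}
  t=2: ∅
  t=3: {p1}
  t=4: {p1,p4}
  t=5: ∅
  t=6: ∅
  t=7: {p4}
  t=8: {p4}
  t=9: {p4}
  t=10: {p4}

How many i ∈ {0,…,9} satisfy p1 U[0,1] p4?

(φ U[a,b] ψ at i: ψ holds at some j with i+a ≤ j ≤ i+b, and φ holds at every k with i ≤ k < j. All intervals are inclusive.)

Evaluate at each i in [0,9]:
  i=0: ✗ (no rhs in [0,1])
  i=1: ✗ (no rhs in [1,2])
  i=2: ✗ (no rhs in [2,3])
  i=3: ✓ (rhs at j=4; lhs holds on [3,3])
  i=4: ✓ (rhs at j=4)
  i=5: ✗ (no rhs in [5,6])
  i=6: ✗ (lhs fails at k=6 before rhs at j=7)
  i=7: ✓ (rhs at j=7)
  i=8: ✓ (rhs at j=8)
  i=9: ✓ (rhs at j=9)
Positions where it holds: {3, 4, 7, 8, 9} → 5.

5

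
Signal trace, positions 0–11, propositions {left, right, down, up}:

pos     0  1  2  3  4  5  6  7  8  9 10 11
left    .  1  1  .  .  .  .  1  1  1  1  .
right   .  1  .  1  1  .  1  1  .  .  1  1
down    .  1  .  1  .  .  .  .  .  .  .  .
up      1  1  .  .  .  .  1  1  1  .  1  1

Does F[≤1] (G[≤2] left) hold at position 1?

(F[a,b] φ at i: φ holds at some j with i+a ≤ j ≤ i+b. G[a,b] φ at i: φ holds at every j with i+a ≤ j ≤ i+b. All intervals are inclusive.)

No

Check G[≤2] left at each j in [1,2]:
  j=1: fails at 3
  j=2: fails at 3
No position in the window satisfies it → formula fails.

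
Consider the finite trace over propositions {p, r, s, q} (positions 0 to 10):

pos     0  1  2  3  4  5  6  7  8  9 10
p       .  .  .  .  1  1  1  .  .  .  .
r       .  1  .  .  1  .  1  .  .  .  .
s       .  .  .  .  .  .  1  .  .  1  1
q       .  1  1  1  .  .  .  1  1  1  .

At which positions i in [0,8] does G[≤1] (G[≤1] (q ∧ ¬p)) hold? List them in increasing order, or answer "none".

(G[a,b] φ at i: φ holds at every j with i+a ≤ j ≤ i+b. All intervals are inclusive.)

1, 7

Evaluate at each i in [0,8]:
  i=0: ✗ (fails at j=0)
  i=1: ✓ (all of [1,2])
  i=2: ✗ (fails at j=3)
  i=3: ✗ (fails at j=3)
  i=4: ✗ (fails at j=4)
  i=5: ✗ (fails at j=5)
  i=6: ✗ (fails at j=6)
  i=7: ✓ (all of [7,8])
  i=8: ✗ (fails at j=9)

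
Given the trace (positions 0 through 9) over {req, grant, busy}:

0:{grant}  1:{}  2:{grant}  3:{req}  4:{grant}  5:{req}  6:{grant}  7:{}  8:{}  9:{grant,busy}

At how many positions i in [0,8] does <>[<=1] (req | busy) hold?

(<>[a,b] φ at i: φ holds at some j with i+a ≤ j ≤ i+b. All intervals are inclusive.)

5

Evaluate at each i in [0,8]:
  i=0: ✗ (none in [0,1])
  i=1: ✗ (none in [1,2])
  i=2: ✓ (witness j=3)
  i=3: ✓ (witness j=3)
  i=4: ✓ (witness j=5)
  i=5: ✓ (witness j=5)
  i=6: ✗ (none in [6,7])
  i=7: ✗ (none in [7,8])
  i=8: ✓ (witness j=9)
Positions where it holds: {2, 3, 4, 5, 8} → 5.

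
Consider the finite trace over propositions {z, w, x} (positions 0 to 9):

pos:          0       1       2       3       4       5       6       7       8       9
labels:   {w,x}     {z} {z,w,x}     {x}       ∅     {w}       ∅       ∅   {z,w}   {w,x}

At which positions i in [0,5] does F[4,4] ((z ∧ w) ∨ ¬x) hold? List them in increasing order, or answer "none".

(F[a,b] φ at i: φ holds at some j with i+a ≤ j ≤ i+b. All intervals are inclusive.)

Evaluate at each i in [0,5]:
  i=0: ✓ (witness j=4)
  i=1: ✓ (witness j=5)
  i=2: ✓ (witness j=6)
  i=3: ✓ (witness j=7)
  i=4: ✓ (witness j=8)
  i=5: ✗ (none in [9,9])

0, 1, 2, 3, 4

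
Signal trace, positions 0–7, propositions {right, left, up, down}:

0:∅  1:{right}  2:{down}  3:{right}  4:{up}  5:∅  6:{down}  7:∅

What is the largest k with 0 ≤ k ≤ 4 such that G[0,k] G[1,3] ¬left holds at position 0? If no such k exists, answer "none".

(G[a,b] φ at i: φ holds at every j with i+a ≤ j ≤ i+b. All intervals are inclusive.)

G[1,3] ¬left must hold from j=0 onward; find where it first fails.
  j=0: holds
  j=1: holds
  j=2: holds
  j=3: holds
  j=4: holds
Holds through j=4; largest k = 4.

4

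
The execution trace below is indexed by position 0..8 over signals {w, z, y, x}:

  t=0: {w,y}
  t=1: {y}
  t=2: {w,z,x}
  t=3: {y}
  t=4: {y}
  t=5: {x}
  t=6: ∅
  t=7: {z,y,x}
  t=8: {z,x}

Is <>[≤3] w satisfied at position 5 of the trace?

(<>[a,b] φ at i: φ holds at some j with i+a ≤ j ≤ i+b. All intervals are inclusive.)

Check w at each j in [5,8]:
  j=5: false
  j=6: false
  j=7: false
  j=8: false
No position in the window satisfies it → formula fails.

Does not hold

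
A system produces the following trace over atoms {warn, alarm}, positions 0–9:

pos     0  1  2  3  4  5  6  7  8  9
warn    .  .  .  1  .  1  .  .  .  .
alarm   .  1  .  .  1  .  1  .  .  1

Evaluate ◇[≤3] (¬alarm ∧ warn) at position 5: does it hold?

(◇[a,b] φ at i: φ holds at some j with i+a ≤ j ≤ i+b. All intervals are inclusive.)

Check (¬alarm ∧ warn) at each j in [5,8]:
  j=5: true
  j=6: false
  j=7: false
  j=8: false
Found at j=5 → formula holds.

Holds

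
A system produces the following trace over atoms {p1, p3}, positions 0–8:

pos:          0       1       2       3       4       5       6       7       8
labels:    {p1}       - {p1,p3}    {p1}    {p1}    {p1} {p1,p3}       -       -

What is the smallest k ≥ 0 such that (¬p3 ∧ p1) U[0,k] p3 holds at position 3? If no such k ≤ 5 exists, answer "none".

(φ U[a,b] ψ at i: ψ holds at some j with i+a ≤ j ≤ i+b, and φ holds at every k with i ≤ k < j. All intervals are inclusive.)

3

Need earliest j ≥ 3 with p3, and (¬p3 ∧ p1) at every k in [3,j-1].
  j=3: rhs fails.
  j=4: rhs fails.
  j=5: rhs fails.
  j=6: rhs holds; lhs holds on [3,5]. k = 3.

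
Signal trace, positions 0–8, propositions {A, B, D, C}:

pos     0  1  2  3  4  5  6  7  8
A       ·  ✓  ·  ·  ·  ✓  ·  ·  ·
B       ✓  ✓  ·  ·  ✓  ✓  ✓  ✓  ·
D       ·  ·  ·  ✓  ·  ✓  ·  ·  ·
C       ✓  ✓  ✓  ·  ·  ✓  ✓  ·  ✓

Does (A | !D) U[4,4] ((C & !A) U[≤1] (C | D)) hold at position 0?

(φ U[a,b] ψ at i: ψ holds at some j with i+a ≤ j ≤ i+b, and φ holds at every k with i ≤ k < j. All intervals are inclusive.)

Need some j in [4,4] with ((C & !A) U[≤1] (C | D)), and (A | !D) at every k in [0,j-1].
  j=4: ((C & !A) U[≤1] (C | D)) — fails.
No j in the window works → until fails.

False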